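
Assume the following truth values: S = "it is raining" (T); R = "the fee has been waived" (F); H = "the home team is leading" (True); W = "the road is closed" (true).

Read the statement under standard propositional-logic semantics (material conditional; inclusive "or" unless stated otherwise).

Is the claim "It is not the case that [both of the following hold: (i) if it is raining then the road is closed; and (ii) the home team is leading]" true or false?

false

Values: S=T, W=T, H=T.
This is ~((S -> W) & H).

S -> W = T -> T = T
(S -> W) & H = T & T = T
~((S -> W) & H) = ~T = F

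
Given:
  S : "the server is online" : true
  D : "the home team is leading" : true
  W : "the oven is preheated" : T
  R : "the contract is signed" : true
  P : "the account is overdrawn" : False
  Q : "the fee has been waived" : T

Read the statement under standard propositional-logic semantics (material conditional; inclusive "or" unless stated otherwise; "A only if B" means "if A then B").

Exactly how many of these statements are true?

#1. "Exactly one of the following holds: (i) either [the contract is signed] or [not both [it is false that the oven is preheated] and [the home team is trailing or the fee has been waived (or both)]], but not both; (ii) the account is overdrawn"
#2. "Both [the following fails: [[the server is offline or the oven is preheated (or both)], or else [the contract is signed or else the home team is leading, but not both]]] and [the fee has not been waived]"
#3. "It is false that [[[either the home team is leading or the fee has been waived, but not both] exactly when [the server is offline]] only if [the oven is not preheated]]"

#1: Parsed as (R ⊕ (¬W ↑ (¬D ∨ Q))) ⊕ P

¬W = ¬T = F
¬D = ¬T = F
¬D ∨ Q = F ∨ T = T
¬W ↑ (¬D ∨ Q) = F ↑ T = T
R ⊕ (¬W ↑ (¬D ∨ Q)) = T ⊕ T = F
(R ⊕ (¬W ↑ (¬D ∨ Q))) ⊕ P = F ⊕ F = F
So #1 is false.

#2: Formalization: ¬((¬S ∨ W) ∨ (R ⊕ D)) ∧ ¬Q

¬S = ¬T = F
¬S ∨ W = F ∨ T = T
R ⊕ D = T ⊕ T = F
(¬S ∨ W) ∨ (R ⊕ D) = T ∨ F = T
¬((¬S ∨ W) ∨ (R ⊕ D)) = ¬T = F
¬Q = ¬T = F
¬((¬S ∨ W) ∨ (R ⊕ D)) ∧ ¬Q = F ∧ F = F
Hence #2 is false.

#3: Formalization: ¬(((D ⊕ Q) ↔ ¬S) → ¬W)

D ⊕ Q = T ⊕ T = F
¬S = ¬T = F
(D ⊕ Q) ↔ ¬S = F ↔ F = T
¬W = ¬T = F
((D ⊕ Q) ↔ ¬S) → ¬W = T → F = F
¬(((D ⊕ Q) ↔ ¬S) → ¬W) = ¬F = T
Hence #3 is true.

1 of the 3 statements is true.

1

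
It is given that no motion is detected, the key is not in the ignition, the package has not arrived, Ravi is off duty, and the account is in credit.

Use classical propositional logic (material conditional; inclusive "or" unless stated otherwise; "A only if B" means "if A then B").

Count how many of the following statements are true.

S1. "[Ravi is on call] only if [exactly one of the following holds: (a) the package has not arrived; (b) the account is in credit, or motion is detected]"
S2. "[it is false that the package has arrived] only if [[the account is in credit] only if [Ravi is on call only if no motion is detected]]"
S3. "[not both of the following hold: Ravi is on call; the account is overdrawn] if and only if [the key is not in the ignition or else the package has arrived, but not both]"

3

Let W = "Ravi is on call" (F), S = "the package has arrived" (F), V = "the account is overdrawn" (F), D = "motion is detected" (F), N = "the key is in the ignition" (F).

S1: This is W → (¬S ⊕ (¬V ∨ D)).

¬S = ¬F = T
¬V = ¬F = T
¬V ∨ D = T ∨ F = T
¬S ⊕ (¬V ∨ D) = T ⊕ T = F
W → (¬S ⊕ (¬V ∨ D)) = F → F = T
Hence S1 is true.

S2: Parsed as ¬S → (¬V → (W → ¬D))

¬S = ¬F = T
¬V = ¬F = T
¬D = ¬F = T
W → ¬D = F → T = T
¬V → (W → ¬D) = T → T = T
¬S → (¬V → (W → ¬D)) = T → T = T
Thus S2 is true.

S3: In symbols: (W ↑ V) ↔ (¬N ⊕ S)

W ↑ V = F ↑ F = T
¬N = ¬F = T
¬N ⊕ S = T ⊕ F = T
(W ↑ V) ↔ (¬N ⊕ S) = T ↔ T = T
Hence S3 is true.

3 of the 3 statements are true.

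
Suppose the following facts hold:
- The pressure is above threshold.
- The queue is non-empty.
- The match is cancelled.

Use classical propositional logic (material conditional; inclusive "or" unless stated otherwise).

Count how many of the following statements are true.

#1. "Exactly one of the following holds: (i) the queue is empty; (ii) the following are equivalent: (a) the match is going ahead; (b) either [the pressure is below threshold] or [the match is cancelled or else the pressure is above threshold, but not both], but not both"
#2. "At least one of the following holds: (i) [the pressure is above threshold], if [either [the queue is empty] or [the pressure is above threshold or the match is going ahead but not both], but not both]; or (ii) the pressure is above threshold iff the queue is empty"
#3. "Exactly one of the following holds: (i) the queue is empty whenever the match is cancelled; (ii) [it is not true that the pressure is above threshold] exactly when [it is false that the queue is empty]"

2

Let H = "the queue is empty" (F), N = "the match is cancelled" (T), W = "the pressure is above threshold" (T).

#1: Formalization: H xor (~N <-> (~W xor (N xor W)))

~N = ~T = F
~W = ~T = F
N xor W = T xor T = F
~W xor (N xor W) = F xor F = F
~N <-> (~W xor (N xor W)) = F <-> F = T
H xor (~N <-> (~W xor (N xor W))) = F xor T = T
Thus #1 is true.

#2: In symbols: ((H xor (W xor ~N)) -> W) | (W <-> H)

~N = ~T = F
W xor ~N = T xor F = T
H xor (W xor ~N) = F xor T = T
(H xor (W xor ~N)) -> W = T -> T = T
W <-> H = T <-> F = F
((H xor (W xor ~N)) -> W) | (W <-> H) = T | F = T
So #2 is true.

#3: This is (N -> H) xor (~W <-> ~H).

N -> H = T -> F = F
~W = ~T = F
~H = ~F = T
~W <-> ~H = F <-> T = F
(N -> H) xor (~W <-> ~H) = F xor F = F
Thus #3 is false.

2 of the 3 statements are true (#1, #2).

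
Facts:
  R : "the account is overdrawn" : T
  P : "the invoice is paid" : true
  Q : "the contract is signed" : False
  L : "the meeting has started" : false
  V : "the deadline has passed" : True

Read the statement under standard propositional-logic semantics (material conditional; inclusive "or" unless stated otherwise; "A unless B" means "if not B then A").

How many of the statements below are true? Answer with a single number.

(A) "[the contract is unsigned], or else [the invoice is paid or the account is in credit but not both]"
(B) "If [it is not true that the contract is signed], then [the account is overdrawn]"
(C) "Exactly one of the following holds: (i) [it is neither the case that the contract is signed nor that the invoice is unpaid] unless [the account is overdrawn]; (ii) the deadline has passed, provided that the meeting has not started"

2

(A): This is ¬Q ∨ (P ⊕ ¬R).

¬Q = ¬F = T
¬R = ¬T = F
P ⊕ ¬R = T ⊕ F = T
¬Q ∨ (P ⊕ ¬R) = T ∨ T = T
So (A) is true.

(B): Formalization: ¬Q → R

¬Q = ¬F = T
¬Q → R = T → T = T
Hence (B) is true.

(C): In symbols: ((Q ↓ ¬P) ∨ R) ⊕ (¬L → V)

¬P = ¬T = F
Q ↓ ¬P = F ↓ F = T
(Q ↓ ¬P) ∨ R = T ∨ T = T
¬L = ¬F = T
¬L → V = T → T = T
((Q ↓ ¬P) ∨ R) ⊕ (¬L → V) = T ⊕ T = F
Hence (C) is false.

True statements: 2 ((A), (B)).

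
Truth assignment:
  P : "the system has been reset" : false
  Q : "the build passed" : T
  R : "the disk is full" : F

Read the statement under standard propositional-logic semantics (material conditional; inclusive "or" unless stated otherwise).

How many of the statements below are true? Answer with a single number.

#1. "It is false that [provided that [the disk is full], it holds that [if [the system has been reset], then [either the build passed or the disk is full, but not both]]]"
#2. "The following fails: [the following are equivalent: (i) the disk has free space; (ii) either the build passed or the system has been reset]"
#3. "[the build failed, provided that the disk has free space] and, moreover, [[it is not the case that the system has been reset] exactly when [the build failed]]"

0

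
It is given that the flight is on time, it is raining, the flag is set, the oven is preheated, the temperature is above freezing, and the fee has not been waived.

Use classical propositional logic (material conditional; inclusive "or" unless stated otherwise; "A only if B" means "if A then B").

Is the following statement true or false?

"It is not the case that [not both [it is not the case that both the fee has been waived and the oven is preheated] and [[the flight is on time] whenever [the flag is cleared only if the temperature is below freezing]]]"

Let V = "the fee has been waived" (False), S = "the oven is preheated" (True), R = "the flag is set" (True), U = "the temperature is below freezing" (False), P = "the flight is delayed" (False).
In symbols: not ((V nand S) nand ((not R -> U) -> not P))

V nand S = False nand True = True
not R = not True = False
not R -> U = False -> False = True
not P = not False = True
(not R -> U) -> not P = True -> True = True
(V nand S) nand ((not R -> U) -> not P) = True nand True = False
not ((V nand S) nand ((not R -> U) -> not P)) = not False = True

True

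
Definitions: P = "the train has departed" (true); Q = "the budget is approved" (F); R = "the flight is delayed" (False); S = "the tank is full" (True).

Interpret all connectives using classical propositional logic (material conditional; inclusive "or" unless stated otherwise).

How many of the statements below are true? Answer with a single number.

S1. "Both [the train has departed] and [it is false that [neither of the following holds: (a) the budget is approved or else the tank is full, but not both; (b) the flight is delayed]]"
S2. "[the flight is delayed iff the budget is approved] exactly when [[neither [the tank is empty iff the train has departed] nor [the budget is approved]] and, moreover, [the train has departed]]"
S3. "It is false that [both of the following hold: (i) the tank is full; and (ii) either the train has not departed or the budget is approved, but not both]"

3

S1: In symbols: P & ~((Q xor S) nor R)

Q xor S = F xor T = T
(Q xor S) nor R = T nor F = F
~((Q xor S) nor R) = ~F = T
P & ~((Q xor S) nor R) = T & T = T
Thus S1 is true.

S2: This is (R <-> Q) <-> (((~S <-> P) nor Q) & P).

R <-> Q = F <-> F = T
~S = ~T = F
~S <-> P = F <-> T = F
(~S <-> P) nor Q = F nor F = T
((~S <-> P) nor Q) & P = T & T = T
(R <-> Q) <-> (((~S <-> P) nor Q) & P) = T <-> T = T
Hence S2 is true.

S3: In symbols: ~(S & (~P xor Q))

~P = ~T = F
~P xor Q = F xor F = F
S & (~P xor Q) = T & F = F
~(S & (~P xor Q)) = ~F = T
So S3 is true.

True statements: 3.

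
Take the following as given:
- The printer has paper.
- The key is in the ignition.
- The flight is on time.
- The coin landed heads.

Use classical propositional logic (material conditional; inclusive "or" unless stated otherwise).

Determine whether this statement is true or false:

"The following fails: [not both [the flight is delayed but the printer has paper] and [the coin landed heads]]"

false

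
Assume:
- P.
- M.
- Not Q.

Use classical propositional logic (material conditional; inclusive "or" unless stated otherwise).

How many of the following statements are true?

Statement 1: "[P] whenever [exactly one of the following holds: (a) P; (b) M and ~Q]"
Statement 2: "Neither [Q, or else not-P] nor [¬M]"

Statement 1: Parsed as (P xor (M & ~Q)) -> P

~Q = ~F = T
M & ~Q = T & T = T
P xor (M & ~Q) = T xor T = F
(P xor (M & ~Q)) -> P = F -> T = T
Hence Statement 1 is true.

Statement 2: This is (Q | ~P) nor ~M.

~P = ~T = F
Q | ~P = F | F = F
~M = ~T = F
(Q | ~P) nor ~M = F nor F = T
So Statement 2 is true.

2 of the 2 statements are true.

2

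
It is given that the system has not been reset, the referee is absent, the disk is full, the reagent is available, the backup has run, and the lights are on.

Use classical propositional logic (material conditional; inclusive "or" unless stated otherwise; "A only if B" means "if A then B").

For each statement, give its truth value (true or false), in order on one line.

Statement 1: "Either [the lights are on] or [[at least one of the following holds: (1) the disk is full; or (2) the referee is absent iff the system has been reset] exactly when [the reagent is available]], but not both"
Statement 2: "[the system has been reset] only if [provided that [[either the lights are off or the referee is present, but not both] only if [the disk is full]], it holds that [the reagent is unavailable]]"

Let V = "the lights are on" (T), R = "the disk is full" (T), Q = "the referee is present" (F), P = "the system has been reset" (F), S = "the reagent is available" (T).

Statement 1: Formalization: V xor ((R | (~Q <-> P)) <-> S)

~Q = ~F = T
~Q <-> P = T <-> F = F
R | (~Q <-> P) = T | F = T
(R | (~Q <-> P)) <-> S = T <-> T = T
V xor ((R | (~Q <-> P)) <-> S) = T xor T = F
Hence Statement 1 is false.

Statement 2: In symbols: P -> (((~V xor Q) -> R) -> ~S)

~V = ~T = F
~V xor Q = F xor F = F
(~V xor Q) -> R = F -> T = T
~S = ~T = F
((~V xor Q) -> R) -> ~S = T -> F = F
P -> (((~V xor Q) -> R) -> ~S) = F -> F = T
Thus Statement 2 is true.

Statement 1 false / Statement 2 true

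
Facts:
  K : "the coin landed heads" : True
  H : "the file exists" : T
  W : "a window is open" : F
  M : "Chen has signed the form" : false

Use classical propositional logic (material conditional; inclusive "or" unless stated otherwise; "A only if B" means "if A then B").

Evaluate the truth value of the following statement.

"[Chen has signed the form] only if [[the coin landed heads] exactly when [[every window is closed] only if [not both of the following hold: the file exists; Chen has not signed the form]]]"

This is M -> (K <-> (~W -> (H nand ~M))).

~W = ~F = T
~M = ~F = T
H nand ~M = T nand T = F
~W -> (H nand ~M) = T -> F = F
K <-> (~W -> (H nand ~M)) = T <-> F = F
M -> (K <-> (~W -> (H nand ~M))) = F -> F = T

The statement is true.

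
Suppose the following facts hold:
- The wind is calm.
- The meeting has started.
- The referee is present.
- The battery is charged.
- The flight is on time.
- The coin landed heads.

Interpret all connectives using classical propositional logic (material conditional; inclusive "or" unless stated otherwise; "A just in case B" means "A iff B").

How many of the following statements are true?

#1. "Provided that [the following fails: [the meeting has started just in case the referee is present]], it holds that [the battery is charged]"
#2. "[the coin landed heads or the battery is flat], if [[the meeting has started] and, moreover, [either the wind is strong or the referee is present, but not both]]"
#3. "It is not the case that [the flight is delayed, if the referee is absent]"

2

Let D = "the meeting has started" (True), K = "the referee is present" (True), H = "the battery is charged" (True), P = "the wind is strong" (False), M = "the coin landed heads" (True), L = "the flight is delayed" (False).

#1: Parsed as not (D iff K) -> H

D iff K = True iff True = True
not (D iff K) = not True = False
not (D iff K) -> H = False -> True = True
Thus #1 is true.

#2: This is (D and (P xor K)) -> (M or not H).

P xor K = False xor True = True
D and (P xor K) = True and True = True
not H = not True = False
M or not H = True or False = True
(D and (P xor K)) -> (M or not H) = True -> True = True
Hence #2 is true.

#3: Parsed as not (not K -> L)

not K = not True = False
not K -> L = False -> False = True
not (not K -> L) = not True = False
Hence #3 is false.

True statements: 2.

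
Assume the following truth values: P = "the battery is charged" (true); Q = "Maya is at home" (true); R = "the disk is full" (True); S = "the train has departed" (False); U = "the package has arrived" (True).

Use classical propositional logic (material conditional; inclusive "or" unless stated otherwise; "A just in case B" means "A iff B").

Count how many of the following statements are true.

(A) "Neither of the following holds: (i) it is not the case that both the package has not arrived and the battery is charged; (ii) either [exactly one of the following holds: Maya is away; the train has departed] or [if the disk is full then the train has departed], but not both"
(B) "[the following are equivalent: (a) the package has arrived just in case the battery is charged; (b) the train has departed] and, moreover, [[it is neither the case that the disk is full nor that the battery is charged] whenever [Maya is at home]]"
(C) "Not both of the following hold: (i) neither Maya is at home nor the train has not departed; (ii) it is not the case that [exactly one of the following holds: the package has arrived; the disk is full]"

(A): Formalization: (not U nand P) nor ((not Q xor S) xor (R -> S))

not U = not True = False
not U nand P = False nand True = True
not Q = not True = False
not Q xor S = False xor False = False
R -> S = True -> False = False
(not Q xor S) xor (R -> S) = False xor False = False
(not U nand P) nor ((not Q xor S) xor (R -> S)) = True nor False = False
Hence (A) is false.

(B): Parsed as ((U iff P) iff S) and (Q -> (R nor P))

U iff P = True iff True = True
(U iff P) iff S = True iff False = False
R nor P = True nor True = False
Q -> (R nor P) = True -> False = False
((U iff P) iff S) and (Q -> (R nor P)) = False and False = False
Thus (B) is false.

(C): This is (Q nor not S) nand not (U xor R).

not S = not False = True
Q nor not S = True nor True = False
U xor R = True xor True = False
not (U xor R) = not False = True
(Q nor not S) nand not (U xor R) = False nand True = True
So (C) is true.

True statements: 1.

1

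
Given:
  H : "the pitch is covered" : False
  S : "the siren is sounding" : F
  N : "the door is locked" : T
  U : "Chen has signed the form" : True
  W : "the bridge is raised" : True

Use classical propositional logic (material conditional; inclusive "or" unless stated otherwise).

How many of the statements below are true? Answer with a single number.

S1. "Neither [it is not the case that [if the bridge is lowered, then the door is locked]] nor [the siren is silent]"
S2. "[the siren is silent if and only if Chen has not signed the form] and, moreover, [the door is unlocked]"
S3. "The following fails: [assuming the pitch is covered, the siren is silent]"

0

S1: This is ¬(¬W → N) ↓ ¬S.

¬W = ¬T = F
¬W → N = F → T = T
¬(¬W → N) = ¬T = F
¬S = ¬F = T
¬(¬W → N) ↓ ¬S = F ↓ T = F
So S1 is false.

S2: Formalization: (¬S ↔ ¬U) ∧ ¬N

¬S = ¬F = T
¬U = ¬T = F
¬S ↔ ¬U = T ↔ F = F
¬N = ¬T = F
(¬S ↔ ¬U) ∧ ¬N = F ∧ F = F
Thus S2 is false.

S3: Formalization: ¬(H → ¬S)

¬S = ¬F = T
H → ¬S = F → T = T
¬(H → ¬S) = ¬T = F
Thus S3 is false.

True statements: 0 (none).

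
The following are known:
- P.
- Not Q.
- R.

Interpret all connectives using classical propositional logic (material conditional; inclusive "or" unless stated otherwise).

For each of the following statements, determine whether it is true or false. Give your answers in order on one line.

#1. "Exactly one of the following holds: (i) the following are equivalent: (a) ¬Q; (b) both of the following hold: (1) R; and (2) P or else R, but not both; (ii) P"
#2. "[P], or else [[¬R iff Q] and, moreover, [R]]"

#1: This is (~Q <-> (R & (P xor R))) xor P.

~Q = ~F = T
P xor R = T xor T = F
R & (P xor R) = T & F = F
~Q <-> (R & (P xor R)) = T <-> F = F
(~Q <-> (R & (P xor R))) xor P = F xor T = T
So #1 is true.

#2: In symbols: P | ((~R <-> Q) & R)

~R = ~T = F
~R <-> Q = F <-> F = T
(~R <-> Q) & R = T & T = T
P | ((~R <-> Q) & R) = T | T = T
Hence #2 is true.

#1 True, #2 True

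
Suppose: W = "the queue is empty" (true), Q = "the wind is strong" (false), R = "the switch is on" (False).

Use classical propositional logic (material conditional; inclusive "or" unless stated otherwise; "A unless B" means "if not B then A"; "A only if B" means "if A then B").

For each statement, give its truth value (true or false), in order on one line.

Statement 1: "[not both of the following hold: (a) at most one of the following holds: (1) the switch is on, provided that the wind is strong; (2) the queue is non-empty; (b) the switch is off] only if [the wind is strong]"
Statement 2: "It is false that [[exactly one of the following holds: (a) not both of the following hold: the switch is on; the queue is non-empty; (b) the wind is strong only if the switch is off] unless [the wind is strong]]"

Statement 1: Formalization: (((Q -> R) nand ~W) nand ~R) -> Q

Q -> R = F -> F = T
~W = ~T = F
(Q -> R) nand ~W = T nand F = T
~R = ~F = T
((Q -> R) nand ~W) nand ~R = T nand T = F
(((Q -> R) nand ~W) nand ~R) -> Q = F -> F = T
So Statement 1 is true.

Statement 2: Formalization: ~(((R nand ~W) xor (Q -> ~R)) | Q)

~W = ~T = F
R nand ~W = F nand F = T
~R = ~F = T
Q -> ~R = F -> T = T
(R nand ~W) xor (Q -> ~R) = T xor T = F
((R nand ~W) xor (Q -> ~R)) | Q = F | F = F
~(((R nand ~W) xor (Q -> ~R)) | Q) = ~F = T
Thus Statement 2 is true.

Statement 1 T, Statement 2 T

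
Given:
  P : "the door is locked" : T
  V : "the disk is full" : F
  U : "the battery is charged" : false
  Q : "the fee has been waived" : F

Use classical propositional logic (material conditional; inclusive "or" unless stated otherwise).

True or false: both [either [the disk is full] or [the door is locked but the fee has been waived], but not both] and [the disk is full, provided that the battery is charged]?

This is (V xor (P & Q)) & (U -> V).

P & Q = T & F = F
V xor (P & Q) = F xor F = F
U -> V = F -> F = T
(V xor (P & Q)) & (U -> V) = F & T = F

False.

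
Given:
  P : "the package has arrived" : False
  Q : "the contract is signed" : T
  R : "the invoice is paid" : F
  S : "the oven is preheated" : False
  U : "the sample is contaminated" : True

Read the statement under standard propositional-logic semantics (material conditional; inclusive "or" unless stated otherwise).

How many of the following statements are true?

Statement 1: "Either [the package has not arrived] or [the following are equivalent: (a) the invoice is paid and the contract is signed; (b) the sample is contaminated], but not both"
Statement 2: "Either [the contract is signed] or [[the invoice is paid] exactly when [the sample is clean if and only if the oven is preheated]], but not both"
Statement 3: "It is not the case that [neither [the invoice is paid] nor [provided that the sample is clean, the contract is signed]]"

3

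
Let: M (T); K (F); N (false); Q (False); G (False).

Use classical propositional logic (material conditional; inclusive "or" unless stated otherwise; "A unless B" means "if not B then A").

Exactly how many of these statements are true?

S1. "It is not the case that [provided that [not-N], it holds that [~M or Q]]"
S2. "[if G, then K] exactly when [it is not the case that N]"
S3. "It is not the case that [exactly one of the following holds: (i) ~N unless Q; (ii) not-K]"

S1: Parsed as ~(~N -> (~M | Q))

~N = ~F = T
~M = ~T = F
~M | Q = F | F = F
~N -> (~M | Q) = T -> F = F
~(~N -> (~M | Q)) = ~F = T
So S1 is true.

S2: This is (G -> K) <-> ~N.

G -> K = F -> F = T
~N = ~F = T
(G -> K) <-> ~N = T <-> T = T
So S2 is true.

S3: Parsed as ~((~N | Q) xor ~K)

~N = ~F = T
~N | Q = T | F = T
~K = ~F = T
(~N | Q) xor ~K = T xor T = F
~((~N | Q) xor ~K) = ~F = T
Thus S3 is true.

True statements: 3 (S1, S2, S3).

3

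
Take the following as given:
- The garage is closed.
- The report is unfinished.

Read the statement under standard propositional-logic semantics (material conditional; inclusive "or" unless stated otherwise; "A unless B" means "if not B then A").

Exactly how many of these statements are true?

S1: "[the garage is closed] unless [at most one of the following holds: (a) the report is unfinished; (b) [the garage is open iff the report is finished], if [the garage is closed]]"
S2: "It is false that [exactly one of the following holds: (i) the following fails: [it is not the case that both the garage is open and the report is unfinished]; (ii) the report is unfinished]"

1

Let P = "the garage is closed" (True), Q = "the report is finished" (False).

S1: Parsed as P or (not Q nand (P -> (not P iff Q)))

not Q = not False = True
not P = not True = False
not P iff Q = False iff False = True
P -> (not P iff Q) = True -> True = True
not Q nand (P -> (not P iff Q)) = True nand True = False
P or (not Q nand (P -> (not P iff Q))) = True or False = True
Hence S1 is true.

S2: Parsed as not (not (not P nand not Q) xor not Q)

not P = not True = False
not Q = not False = True
not P nand not Q = False nand True = True
not (not P nand not Q) = not True = False
not Q = not False = True
not (not P nand not Q) xor not Q = False xor True = True
not (not (not P nand not Q) xor not Q) = not True = False
So S2 is false.

Count: 1.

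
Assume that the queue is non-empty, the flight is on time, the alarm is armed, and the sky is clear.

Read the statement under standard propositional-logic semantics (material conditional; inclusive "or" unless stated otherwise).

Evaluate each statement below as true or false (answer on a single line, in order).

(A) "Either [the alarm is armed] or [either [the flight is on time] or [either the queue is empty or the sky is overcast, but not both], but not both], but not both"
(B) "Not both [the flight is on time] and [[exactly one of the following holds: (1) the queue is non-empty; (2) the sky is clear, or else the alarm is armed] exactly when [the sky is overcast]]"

Let R = "the alarm is armed" (True), N = "the flight is delayed" (False), W = "the queue is empty" (False), H = "the sky is overcast" (False).

(A): Formalization: R xor (not N xor (W xor H))

not N = not False = True
W xor H = False xor False = False
not N xor (W xor H) = True xor False = True
R xor (not N xor (W xor H)) = True xor True = False
Hence (A) is false.

(B): In symbols: not N nand ((not W xor (not H or R)) iff H)

not N = not False = True
not W = not False = True
not H = not False = True
not H or R = True or True = True
not W xor (not H or R) = True xor True = False
(not W xor (not H or R)) iff H = False iff False = True
not N nand ((not W xor (not H or R)) iff H) = True nand True = False
Thus (B) is false.

(A) false / (B) false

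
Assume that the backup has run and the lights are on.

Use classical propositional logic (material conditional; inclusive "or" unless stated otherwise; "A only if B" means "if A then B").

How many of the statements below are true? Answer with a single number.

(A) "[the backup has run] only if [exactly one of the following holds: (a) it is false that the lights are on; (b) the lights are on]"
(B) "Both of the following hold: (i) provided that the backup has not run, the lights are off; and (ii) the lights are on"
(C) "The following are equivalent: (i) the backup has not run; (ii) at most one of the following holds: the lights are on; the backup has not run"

2

Let P = "the backup has run" (True), Q = "the lights are on" (True).

(A): Parsed as P -> (not Q xor Q)

not Q = not True = False
not Q xor Q = False xor True = True
P -> (not Q xor Q) = True -> True = True
Thus (A) is true.

(B): Parsed as (not P -> not Q) and Q

not P = not True = False
not Q = not True = False
not P -> not Q = False -> False = True
(not P -> not Q) and Q = True and True = True
Thus (B) is true.

(C): Parsed as not P iff (Q nand not P)

not P = not True = False
not P = not True = False
Q nand not P = True nand False = True
not P iff (Q nand not P) = False iff True = False
Hence (C) is false.

Count: 2.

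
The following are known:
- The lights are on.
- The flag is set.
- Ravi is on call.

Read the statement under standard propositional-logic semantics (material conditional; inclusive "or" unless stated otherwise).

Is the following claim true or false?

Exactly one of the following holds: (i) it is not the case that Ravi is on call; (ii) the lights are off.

False.

Let R = "Ravi is on call" (T), P = "the lights are on" (T).
This is ~R xor ~P.

~R = ~T = F
~P = ~T = F
~R xor ~P = F xor F = F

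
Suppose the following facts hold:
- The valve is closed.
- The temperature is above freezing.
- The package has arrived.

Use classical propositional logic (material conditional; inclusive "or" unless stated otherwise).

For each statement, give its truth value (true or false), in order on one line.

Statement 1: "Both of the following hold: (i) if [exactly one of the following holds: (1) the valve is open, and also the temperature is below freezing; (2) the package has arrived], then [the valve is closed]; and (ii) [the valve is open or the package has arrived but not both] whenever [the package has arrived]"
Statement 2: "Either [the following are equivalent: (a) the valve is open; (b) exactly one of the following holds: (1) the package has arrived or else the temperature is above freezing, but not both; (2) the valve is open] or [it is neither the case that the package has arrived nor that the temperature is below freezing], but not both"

Let P = "the valve is open" (False), Q = "the temperature is below freezing" (False), R = "the package has arrived" (True).

Statement 1: Formalization: (((P and Q) xor R) -> not P) and (R -> (P xor R))

P and Q = False and False = False
(P and Q) xor R = False xor True = True
not P = not False = True
((P and Q) xor R) -> not P = True -> True = True
P xor R = False xor True = True
R -> (P xor R) = True -> True = True
(((P and Q) xor R) -> not P) and (R -> (P xor R)) = True and True = True
So Statement 1 is true.

Statement 2: Formalization: (P iff ((R xor not Q) xor P)) xor (R nor Q)

not Q = not False = True
R xor not Q = True xor True = False
(R xor not Q) xor P = False xor False = False
P iff ((R xor not Q) xor P) = False iff False = True
R nor Q = True nor False = False
(P iff ((R xor not Q) xor P)) xor (R nor Q) = True xor False = True
Thus Statement 2 is true.

Statement 1 true; Statement 2 true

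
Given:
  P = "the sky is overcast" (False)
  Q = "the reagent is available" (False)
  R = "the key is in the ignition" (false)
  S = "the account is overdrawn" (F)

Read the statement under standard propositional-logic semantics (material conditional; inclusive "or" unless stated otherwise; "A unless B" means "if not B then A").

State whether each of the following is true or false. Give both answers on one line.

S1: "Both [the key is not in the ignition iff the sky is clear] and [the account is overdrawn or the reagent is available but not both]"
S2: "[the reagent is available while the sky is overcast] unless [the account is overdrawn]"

S1 F / S2 F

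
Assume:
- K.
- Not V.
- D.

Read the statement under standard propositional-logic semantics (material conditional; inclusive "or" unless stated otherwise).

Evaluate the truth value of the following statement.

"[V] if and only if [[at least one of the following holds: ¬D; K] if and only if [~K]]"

In symbols: V <-> ((~D | K) <-> ~K)

~D = ~T = F
~D | K = F | T = T
~K = ~T = F
(~D | K) <-> ~K = T <-> F = F
V <-> ((~D | K) <-> ~K) = F <-> F = T

True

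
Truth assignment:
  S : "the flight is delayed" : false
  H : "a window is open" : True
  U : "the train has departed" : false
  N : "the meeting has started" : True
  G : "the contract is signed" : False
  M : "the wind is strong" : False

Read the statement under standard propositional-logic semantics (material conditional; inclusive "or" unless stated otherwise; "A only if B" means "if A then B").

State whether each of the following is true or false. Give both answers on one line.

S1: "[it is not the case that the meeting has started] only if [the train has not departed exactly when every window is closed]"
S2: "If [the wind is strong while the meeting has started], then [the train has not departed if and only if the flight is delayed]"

S1 True / S2 True

S1: Parsed as ¬N → (¬U ↔ ¬H)

¬N = ¬T = F
¬U = ¬F = T
¬H = ¬T = F
¬U ↔ ¬H = T ↔ F = F
¬N → (¬U ↔ ¬H) = F → F = T
Thus S1 is true.

S2: In symbols: (M ∧ N) → (¬U ↔ S)

M ∧ N = F ∧ T = F
¬U = ¬F = T
¬U ↔ S = T ↔ F = F
(M ∧ N) → (¬U ↔ S) = F → F = T
So S2 is true.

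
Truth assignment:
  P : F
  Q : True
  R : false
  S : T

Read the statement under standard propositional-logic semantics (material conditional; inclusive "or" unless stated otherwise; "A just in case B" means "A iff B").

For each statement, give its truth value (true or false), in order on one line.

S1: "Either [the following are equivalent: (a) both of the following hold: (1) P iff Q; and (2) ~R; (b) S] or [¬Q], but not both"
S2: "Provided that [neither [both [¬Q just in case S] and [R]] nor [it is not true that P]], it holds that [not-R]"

S1 F, S2 T

S1: In symbols: (((P iff Q) and not R) iff S) xor not Q

P iff Q = False iff True = False
not R = not False = True
(P iff Q) and not R = False and True = False
((P iff Q) and not R) iff S = False iff True = False
not Q = not True = False
(((P iff Q) and not R) iff S) xor not Q = False xor False = False
Thus S1 is false.

S2: Parsed as (((not Q iff S) and R) nor not P) -> not R

not Q = not True = False
not Q iff S = False iff True = False
(not Q iff S) and R = False and False = False
not P = not False = True
((not Q iff S) and R) nor not P = False nor True = False
not R = not False = True
(((not Q iff S) and R) nor not P) -> not R = False -> True = True
So S2 is true.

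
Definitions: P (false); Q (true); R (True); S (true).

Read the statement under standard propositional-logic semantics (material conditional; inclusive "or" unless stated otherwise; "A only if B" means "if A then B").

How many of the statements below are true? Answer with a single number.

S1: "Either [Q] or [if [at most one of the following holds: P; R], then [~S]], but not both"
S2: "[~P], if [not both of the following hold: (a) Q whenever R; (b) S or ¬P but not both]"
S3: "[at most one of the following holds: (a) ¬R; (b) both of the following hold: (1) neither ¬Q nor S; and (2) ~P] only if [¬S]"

2

S1: This is Q ⊕ ((P ↑ R) → ¬S).

P ↑ R = F ↑ T = T
¬S = ¬T = F
(P ↑ R) → ¬S = T → F = F
Q ⊕ ((P ↑ R) → ¬S) = T ⊕ F = T
So S1 is true.

S2: This is ((R → Q) ↑ (S ⊕ ¬P)) → ¬P.

R → Q = T → T = T
¬P = ¬F = T
S ⊕ ¬P = T ⊕ T = F
(R → Q) ↑ (S ⊕ ¬P) = T ↑ F = T
¬P = ¬F = T
((R → Q) ↑ (S ⊕ ¬P)) → ¬P = T → T = T
Hence S2 is true.

S3: This is (¬R ↑ ((¬Q ↓ S) ∧ ¬P)) → ¬S.

¬R = ¬T = F
¬Q = ¬T = F
¬Q ↓ S = F ↓ T = F
¬P = ¬F = T
(¬Q ↓ S) ∧ ¬P = F ∧ T = F
¬R ↑ ((¬Q ↓ S) ∧ ¬P) = F ↑ F = T
¬S = ¬T = F
(¬R ↑ ((¬Q ↓ S) ∧ ¬P)) → ¬S = T → F = F
Hence S3 is false.

True statements: 2.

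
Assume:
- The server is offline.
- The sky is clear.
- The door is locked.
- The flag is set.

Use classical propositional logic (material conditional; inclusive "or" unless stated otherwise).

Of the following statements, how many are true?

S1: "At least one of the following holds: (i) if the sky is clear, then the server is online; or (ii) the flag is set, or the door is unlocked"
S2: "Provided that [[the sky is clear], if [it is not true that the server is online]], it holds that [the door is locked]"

2

Let K = "the sky is overcast" (False), S = "the server is online" (False), W = "the flag is set" (True), P = "the door is locked" (True).

S1: In symbols: (not K -> S) or (W or not P)

not K = not False = True
not K -> S = True -> False = False
not P = not True = False
W or not P = True or False = True
(not K -> S) or (W or not P) = False or True = True
Hence S1 is true.

S2: Formalization: (not S -> not K) -> P

not S = not False = True
not K = not False = True
not S -> not K = True -> True = True
(not S -> not K) -> P = True -> True = True
So S2 is true.

2 of the 2 statements are true.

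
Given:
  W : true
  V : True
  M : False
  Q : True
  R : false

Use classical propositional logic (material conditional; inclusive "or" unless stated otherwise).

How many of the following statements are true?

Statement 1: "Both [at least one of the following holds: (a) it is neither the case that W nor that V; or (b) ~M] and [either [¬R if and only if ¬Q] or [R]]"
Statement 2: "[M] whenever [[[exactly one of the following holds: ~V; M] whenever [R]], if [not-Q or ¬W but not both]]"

0

Statement 1: Formalization: ((W nor V) | ~M) & ((~R <-> ~Q) | R)

W nor V = T nor T = F
~M = ~F = T
(W nor V) | ~M = F | T = T
~R = ~F = T
~Q = ~T = F
~R <-> ~Q = T <-> F = F
(~R <-> ~Q) | R = F | F = F
((W nor V) | ~M) & ((~R <-> ~Q) | R) = T & F = F
Hence Statement 1 is false.

Statement 2: In symbols: ((~Q xor ~W) -> (R -> (~V xor M))) -> M

~Q = ~T = F
~W = ~T = F
~Q xor ~W = F xor F = F
~V = ~T = F
~V xor M = F xor F = F
R -> (~V xor M) = F -> F = T
(~Q xor ~W) -> (R -> (~V xor M)) = F -> T = T
((~Q xor ~W) -> (R -> (~V xor M))) -> M = T -> F = F
Thus Statement 2 is false.

Count: 0.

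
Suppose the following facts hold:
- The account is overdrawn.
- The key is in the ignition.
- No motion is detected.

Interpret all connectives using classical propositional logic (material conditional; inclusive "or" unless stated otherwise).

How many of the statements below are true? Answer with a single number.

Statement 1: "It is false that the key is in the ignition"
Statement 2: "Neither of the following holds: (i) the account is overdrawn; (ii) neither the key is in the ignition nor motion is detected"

Let D = "the key is in the ignition" (T), S = "the account is overdrawn" (T), M = "motion is detected" (F).

Statement 1: In symbols: ¬D

¬D = ¬T = F
So Statement 1 is false.

Statement 2: Formalization: S ↓ (D ↓ M)

D ↓ M = T ↓ F = F
S ↓ (D ↓ M) = T ↓ F = F
So Statement 2 is false.

True statements: 0 (none).

0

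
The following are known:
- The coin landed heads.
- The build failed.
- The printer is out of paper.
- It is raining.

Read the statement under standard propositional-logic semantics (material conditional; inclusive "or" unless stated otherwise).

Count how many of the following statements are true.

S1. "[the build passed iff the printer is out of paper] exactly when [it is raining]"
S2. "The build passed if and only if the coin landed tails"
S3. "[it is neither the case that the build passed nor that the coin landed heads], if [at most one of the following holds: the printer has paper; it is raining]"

Let Q = "the build passed" (F), R = "the printer has paper" (F), S = "it is raining" (T), P = "the coin landed heads" (T).

S1: Parsed as (Q <-> ~R) <-> S

~R = ~F = T
Q <-> ~R = F <-> T = F
(Q <-> ~R) <-> S = F <-> T = F
So S1 is false.

S2: Parsed as Q <-> ~P

~P = ~T = F
Q <-> ~P = F <-> F = T
Hence S2 is true.

S3: This is (R nand S) -> (Q nor P).

R nand S = F nand T = T
Q nor P = F nor T = F
(R nand S) -> (Q nor P) = T -> F = F
Hence S3 is false.

True statements: 1 (S2).

1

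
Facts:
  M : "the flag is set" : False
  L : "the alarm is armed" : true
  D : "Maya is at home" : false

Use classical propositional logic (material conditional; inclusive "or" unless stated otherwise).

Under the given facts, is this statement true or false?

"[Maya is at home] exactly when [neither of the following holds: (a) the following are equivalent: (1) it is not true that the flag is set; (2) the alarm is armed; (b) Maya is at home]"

This is D ↔ ((¬M ↔ L) ↓ D).

¬M = ¬F = T
¬M ↔ L = T ↔ T = T
(¬M ↔ L) ↓ D = T ↓ F = F
D ↔ ((¬M ↔ L) ↓ D) = F ↔ F = T

True.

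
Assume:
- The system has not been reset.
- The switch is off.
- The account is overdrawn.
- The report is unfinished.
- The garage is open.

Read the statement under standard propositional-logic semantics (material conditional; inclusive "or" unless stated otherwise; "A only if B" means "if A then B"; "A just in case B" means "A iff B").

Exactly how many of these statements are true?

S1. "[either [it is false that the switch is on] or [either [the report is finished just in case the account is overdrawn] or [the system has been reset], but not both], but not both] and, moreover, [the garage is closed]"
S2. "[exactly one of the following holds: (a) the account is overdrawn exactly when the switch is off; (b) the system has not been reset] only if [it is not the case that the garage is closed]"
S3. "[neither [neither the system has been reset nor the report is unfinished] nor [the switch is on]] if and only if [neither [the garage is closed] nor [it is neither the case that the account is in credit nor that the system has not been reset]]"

2

Let Q = "the switch is on" (F), S = "the report is finished" (F), R = "the account is overdrawn" (T), P = "the system has been reset" (F), U = "the garage is closed" (F).

S1: In symbols: (~Q xor ((S <-> R) xor P)) & U

~Q = ~F = T
S <-> R = F <-> T = F
(S <-> R) xor P = F xor F = F
~Q xor ((S <-> R) xor P) = T xor F = T
(~Q xor ((S <-> R) xor P)) & U = T & F = F
Hence S1 is false.

S2: Parsed as ((R <-> ~Q) xor ~P) -> ~U

~Q = ~F = T
R <-> ~Q = T <-> T = T
~P = ~F = T
(R <-> ~Q) xor ~P = T xor T = F
~U = ~F = T
((R <-> ~Q) xor ~P) -> ~U = F -> T = T
So S2 is true.

S3: Parsed as ((P nor ~S) nor Q) <-> (U nor (~R nor ~P))

~S = ~F = T
P nor ~S = F nor T = F
(P nor ~S) nor Q = F nor F = T
~R = ~T = F
~P = ~F = T
~R nor ~P = F nor T = F
U nor (~R nor ~P) = F nor F = T
((P nor ~S) nor Q) <-> (U nor (~R nor ~P)) = T <-> T = T
Hence S3 is true.

2 of the 3 statements are true.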